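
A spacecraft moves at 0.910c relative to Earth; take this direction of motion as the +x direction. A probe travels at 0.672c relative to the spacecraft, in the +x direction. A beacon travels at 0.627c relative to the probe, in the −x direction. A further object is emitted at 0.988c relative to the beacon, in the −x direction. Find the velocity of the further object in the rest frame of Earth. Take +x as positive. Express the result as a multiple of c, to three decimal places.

Apply u = (u' + v)/(1 + u'v/c²) successively, working outward toward Earth.
Start: velocity of the spacecraft relative to Earth = 0.9100c.
Compose with the probe (u' = 0.672 in the spacecraft frame): u_1 = (0.672 + 0.910) / (1 + 0.672·0.910) = 1.5820/1.6115 = 0.9817.
Compose with the beacon (u' = -0.627 in the probe frame): u_2 = (-0.627 + 0.982) / (1 + (-0.627)·0.982) = 0.3547/0.3845 = 0.9225.
Compose with the further object (u' = -0.988 in the beacon frame): u_3 = (-0.988 + 0.922) / (1 + (-0.988)·0.922) = -0.0655/0.0886 = -0.7396.

-0.740c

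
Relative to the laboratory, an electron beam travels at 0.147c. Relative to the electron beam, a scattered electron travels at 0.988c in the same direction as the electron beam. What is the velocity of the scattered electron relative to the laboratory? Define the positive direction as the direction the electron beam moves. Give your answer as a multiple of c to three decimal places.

With v = 0.147 and u' = 0.988 (in units of c),
u = (u' + v)/(1 + u'v/c²):
u = (0.988 + 0.147) / (1 + 0.988·0.147) = 1.1350/1.1452 = 0.9911
(Galilean addition would give +1.135c, exceeding c.)

0.991c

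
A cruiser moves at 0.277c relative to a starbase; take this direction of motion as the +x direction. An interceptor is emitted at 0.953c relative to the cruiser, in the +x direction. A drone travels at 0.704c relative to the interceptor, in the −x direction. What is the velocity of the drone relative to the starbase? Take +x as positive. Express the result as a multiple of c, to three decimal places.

+0.855c

Apply u = (u' + v)/(1 + u'v/c²) successively, working outward toward the starbase.
Start: velocity of the cruiser relative to the starbase = 0.2770c.
Compose with the interceptor (u' = 0.953 in the cruiser frame): u_1 = (0.953 + 0.277) / (1 + 0.953·0.277) = 1.2300/1.2640 = 0.9731.
Compose with the drone (u' = -0.704 in the interceptor frame): u_2 = (-0.704 + 0.973) / (1 + (-0.704)·0.973) = 0.2691/0.3149 = 0.8545.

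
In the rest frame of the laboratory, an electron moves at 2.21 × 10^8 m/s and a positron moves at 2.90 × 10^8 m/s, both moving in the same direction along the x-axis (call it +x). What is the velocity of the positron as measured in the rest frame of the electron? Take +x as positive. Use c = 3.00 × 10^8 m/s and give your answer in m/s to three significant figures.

+2.40 × 10^8 m/s

β_A = 0.737, β_B = 0.967 (dividing each by c = 3.00 × 10^8 m/s).
Transform to A's frame with the inverse velocity-addition law: u' = (u − v)/(1 − uv/c²), taking u = β_B and v = β_A.
u' = (0.967 − 0.737) / (1 − (0.737)(0.967)) = 0.2300/0.2879 = 0.7989.
u' = 0.7989 × 3.00 × 10^8 m/s.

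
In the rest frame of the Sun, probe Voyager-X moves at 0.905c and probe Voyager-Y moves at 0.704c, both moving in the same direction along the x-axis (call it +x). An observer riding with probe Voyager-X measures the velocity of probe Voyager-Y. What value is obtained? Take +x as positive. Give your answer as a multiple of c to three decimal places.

-0.554c

β_A = 0.905, β_B = 0.704.
Transform to A's frame with the inverse velocity-addition law: u' = (u − v)/(1 − uv/c²), taking u = β_B and v = β_A.
u' = (0.704 − 0.905) / (1 − (0.905)(0.704)) = -0.2010/0.3629 = -0.5539.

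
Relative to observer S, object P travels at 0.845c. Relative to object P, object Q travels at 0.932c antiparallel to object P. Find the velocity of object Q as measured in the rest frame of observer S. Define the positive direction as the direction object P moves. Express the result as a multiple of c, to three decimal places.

-0.409c

With v = 0.845 and u' = -0.932 (in units of c),
u = (u' + v)/(1 + u'v/c²):
u = (-0.932 + 0.845) / (1 + (-0.932)·0.845) = -0.0870/0.2125 = -0.4095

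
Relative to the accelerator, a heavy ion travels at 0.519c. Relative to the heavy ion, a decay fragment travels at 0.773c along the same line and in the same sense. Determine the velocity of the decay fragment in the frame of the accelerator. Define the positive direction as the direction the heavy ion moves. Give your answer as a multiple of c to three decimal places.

0.922c

With v = 0.519 and u' = 0.773 (in units of c),
u = (u' + v)/(1 + u'v/c²):
u = (0.773 + 0.519) / (1 + 0.773·0.519) = 1.2920/1.4012 = 0.9221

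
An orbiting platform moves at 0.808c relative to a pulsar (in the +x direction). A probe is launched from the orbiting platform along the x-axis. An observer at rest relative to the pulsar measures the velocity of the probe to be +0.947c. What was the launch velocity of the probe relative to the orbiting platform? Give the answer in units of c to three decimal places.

Invert the composition law: u' = (u − v)/(1 − uv/c²).
u' = (0.947 − 0.808) / (1 − (0.947)(0.808)) = 0.1390/0.2348 = 0.5919.

+0.592c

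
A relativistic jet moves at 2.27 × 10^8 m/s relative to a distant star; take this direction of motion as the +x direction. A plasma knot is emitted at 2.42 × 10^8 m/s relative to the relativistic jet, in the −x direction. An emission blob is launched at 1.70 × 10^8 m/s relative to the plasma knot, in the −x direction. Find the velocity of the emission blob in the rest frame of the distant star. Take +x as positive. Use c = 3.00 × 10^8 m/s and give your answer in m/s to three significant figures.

-1.94 × 10^8 m/s

Apply u = (u' + v)/(1 + u'v/c²) successively, working outward toward the distant star.
(Dividing each given speed by c = 3.00 × 10^8 m/s to work in units of c.)
Start: velocity of the relativistic jet relative to the distant star = 0.7567c.
Compose with the plasma knot (u' = -0.807 in the relativistic jet frame): u_1 = (-0.807 + 0.757) / (1 + (-0.807)·0.757) = -0.0500/0.3896 = -0.1283.
Compose with the emission blob (u' = -0.567 in the plasma knot frame): u_2 = (-0.567 + (-0.128)) / (1 + (-0.567)·(-0.128)) = -0.6950/1.0727 = -0.6479.
So u = -0.6479 × 3.00 × 10^8 m/s.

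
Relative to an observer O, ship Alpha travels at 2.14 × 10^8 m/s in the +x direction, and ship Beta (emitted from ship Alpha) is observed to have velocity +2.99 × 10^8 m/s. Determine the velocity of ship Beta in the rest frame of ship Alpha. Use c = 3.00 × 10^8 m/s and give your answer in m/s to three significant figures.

+2.94 × 10^8 m/s

v = 0.713c, u = 0.997c.
Invert the composition law: u' = (u − v)/(1 − uv/c²).
u' = (0.997 − 0.713) / (1 − (0.997)(0.713)) = 0.2833/0.2890 = 0.9802.
u' = 0.9802 × 3.00 × 10^8 m/s.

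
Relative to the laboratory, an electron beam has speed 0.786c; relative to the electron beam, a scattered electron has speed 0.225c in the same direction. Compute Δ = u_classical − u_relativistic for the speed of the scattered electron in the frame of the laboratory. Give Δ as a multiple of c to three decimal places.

Galilean: u_cl = 0.225 + 0.786 = 1.0110.
Relativistic: u_rel = (0.225 + 0.786) / (1 + 0.225·0.786) = 1.0110/1.1768 = 0.8591.
Δ = 1.0110 − 0.8591 = 0.1519.
(The classical prediction exceeds c; the relativistic result does not.)

Δ = 0.152c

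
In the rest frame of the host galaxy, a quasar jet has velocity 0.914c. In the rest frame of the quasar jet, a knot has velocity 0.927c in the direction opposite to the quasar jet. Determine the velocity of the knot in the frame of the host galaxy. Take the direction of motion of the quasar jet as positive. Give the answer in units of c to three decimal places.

-0.085c

With v = 0.914 and u' = -0.927 (in units of c),
u = (u' + v)/(1 + u'v/c²):
u = (-0.927 + 0.914) / (1 + (-0.927)·0.914) = -0.0130/0.1527 = -0.0851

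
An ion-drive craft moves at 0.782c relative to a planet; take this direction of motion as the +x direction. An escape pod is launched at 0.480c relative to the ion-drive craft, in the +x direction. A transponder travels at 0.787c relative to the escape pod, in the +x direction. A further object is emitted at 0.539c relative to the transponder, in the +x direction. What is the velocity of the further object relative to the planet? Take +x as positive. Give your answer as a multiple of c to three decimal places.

Apply u = (u' + v)/(1 + u'v/c²) successively, working outward toward the planet.
Start: velocity of the ion-drive craft relative to the planet = 0.7820c.
Compose with the escape pod (u' = 0.480 in the ion-drive craft frame): u_1 = (0.480 + 0.782) / (1 + 0.480·0.782) = 1.2620/1.3754 = 0.9176.
Compose with the transponder (u' = 0.787 in the escape pod frame): u_2 = (0.787 + 0.918) / (1 + 0.787·0.918) = 1.7046/1.7221 = 0.9898.
Compose with the further object (u' = 0.539 in the transponder frame): u_3 = (0.539 + 0.990) / (1 + 0.539·0.990) = 1.5288/1.5335 = 0.9969.

0.997c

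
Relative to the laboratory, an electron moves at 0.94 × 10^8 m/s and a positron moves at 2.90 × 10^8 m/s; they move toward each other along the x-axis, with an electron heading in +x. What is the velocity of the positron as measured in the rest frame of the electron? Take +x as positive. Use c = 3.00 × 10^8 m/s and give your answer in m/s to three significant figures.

β_A = 0.313, β_B = -0.967 (dividing each by c = 3.00 × 10^8 m/s).
Transform to A's frame with the inverse velocity-addition law: u' = (u − v)/(1 − uv/c²), taking u = β_B and v = β_A.
u' = (-0.967 − 0.313) / (1 − (0.313)(-0.967)) = -1.2800/1.3029 = -0.9824.
u' = -0.9824 × 3.00 × 10^8 m/s.

-2.95 × 10^8 m/s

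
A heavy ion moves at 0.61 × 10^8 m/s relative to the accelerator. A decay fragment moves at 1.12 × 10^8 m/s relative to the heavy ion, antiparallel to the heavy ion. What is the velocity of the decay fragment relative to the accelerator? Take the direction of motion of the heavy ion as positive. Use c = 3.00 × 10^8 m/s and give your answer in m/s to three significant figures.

In units of c (dividing by 3.00 × 10^8 m/s): v = 0.203, u' = -0.373.
u = (u' + v)/(1 + u'v/c²):
u = (-0.373 + 0.203) / (1 + (-0.373)·0.203) = -0.1700/0.9241 = -0.1840
(Galilean addition would give -0.170c.)
Converting back: u = -0.1840 × 3.00 × 10^8 m/s.

-5.52 × 10^7 m/s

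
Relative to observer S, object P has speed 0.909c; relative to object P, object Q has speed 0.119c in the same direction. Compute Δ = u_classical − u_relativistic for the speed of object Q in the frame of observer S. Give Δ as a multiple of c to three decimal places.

Galilean: u_cl = 0.119 + 0.909 = 1.0280.
Relativistic: u_rel = (0.119 + 0.909) / (1 + 0.119·0.909) = 1.0280/1.1082 = 0.9277.
Δ = 1.0280 − 0.9277 = 0.1003.
(The classical prediction exceeds c; the relativistic result does not.)

Δ = 0.100c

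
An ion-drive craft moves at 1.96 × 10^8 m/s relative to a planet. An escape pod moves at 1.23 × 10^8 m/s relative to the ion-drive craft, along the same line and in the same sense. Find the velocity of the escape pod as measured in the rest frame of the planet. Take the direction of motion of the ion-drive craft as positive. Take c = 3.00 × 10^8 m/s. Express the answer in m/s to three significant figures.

2.52 × 10^8 m/s

In units of c (dividing by 3.00 × 10^8 m/s): v = 0.653, u' = 0.410.
u = (u' + v)/(1 + u'v/c²):
u = (0.410 + 0.653) / (1 + 0.410·0.653) = 1.0633/1.2679 = 0.8387
Converting back: u = 0.8387 × 3.00 × 10^8 m/s.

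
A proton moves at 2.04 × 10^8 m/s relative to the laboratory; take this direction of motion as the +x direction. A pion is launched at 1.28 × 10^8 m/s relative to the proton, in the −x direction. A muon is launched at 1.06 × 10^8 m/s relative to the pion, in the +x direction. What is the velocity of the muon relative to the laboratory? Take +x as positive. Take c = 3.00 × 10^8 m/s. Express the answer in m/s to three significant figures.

Apply u = (u' + v)/(1 + u'v/c²) successively, working outward toward the laboratory.
(Dividing each given speed by c = 3.00 × 10^8 m/s to work in units of c.)
Start: velocity of the proton relative to the laboratory = 0.6800c.
Compose with the pion (u' = -0.427 in the proton frame): u_1 = (-0.427 + 0.680) / (1 + (-0.427)·0.680) = 0.2533/0.7099 = 0.3569.
Compose with the muon (u' = 0.353 in the pion frame): u_2 = (0.353 + 0.357) / (1 + 0.353·0.357) = 0.7102/1.1261 = 0.6307.
So u = 0.6307 × 3.00 × 10^8 m/s.

+1.89 × 10^8 m/s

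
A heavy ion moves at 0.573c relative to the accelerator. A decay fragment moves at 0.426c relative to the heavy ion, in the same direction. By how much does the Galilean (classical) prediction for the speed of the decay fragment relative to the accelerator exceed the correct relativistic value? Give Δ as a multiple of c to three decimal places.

Galilean: u_cl = 0.426 + 0.573 = 0.9990.
Relativistic: u_rel = (0.426 + 0.573) / (1 + 0.426·0.573) = 0.9990/1.2441 = 0.8030.
Δ = 0.9990 − 0.8030 = 0.1960.

Δ = 0.196c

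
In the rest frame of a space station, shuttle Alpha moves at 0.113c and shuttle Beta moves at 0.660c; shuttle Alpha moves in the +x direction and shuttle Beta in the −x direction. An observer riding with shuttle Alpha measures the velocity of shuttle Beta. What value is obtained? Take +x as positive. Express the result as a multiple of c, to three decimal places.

-0.719c

β_A = 0.113, β_B = -0.660.
Transform to A's frame with the inverse velocity-addition law: u' = (u − v)/(1 − uv/c²), taking u = β_B and v = β_A.
u' = (-0.660 − 0.113) / (1 − (0.113)(-0.660)) = -0.7730/1.0746 = -0.7194.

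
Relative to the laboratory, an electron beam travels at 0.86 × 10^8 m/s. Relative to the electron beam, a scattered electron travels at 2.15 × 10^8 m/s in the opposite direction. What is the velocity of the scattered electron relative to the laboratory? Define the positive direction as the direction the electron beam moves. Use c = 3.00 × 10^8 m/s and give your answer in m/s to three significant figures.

-1.62 × 10^8 m/s

In units of c (dividing by 3.00 × 10^8 m/s): v = 0.287, u' = -0.717.
u = (u' + v)/(1 + u'v/c²):
u = (-0.717 + 0.287) / (1 + (-0.717)·0.287) = -0.4300/0.7946 = -0.5412
Converting back: u = -0.5412 × 3.00 × 10^8 m/s.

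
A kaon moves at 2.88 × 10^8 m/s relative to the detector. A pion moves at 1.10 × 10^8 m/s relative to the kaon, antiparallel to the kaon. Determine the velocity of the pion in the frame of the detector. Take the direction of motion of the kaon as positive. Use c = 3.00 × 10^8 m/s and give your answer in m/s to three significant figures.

In units of c (dividing by 3.00 × 10^8 m/s): v = 0.960, u' = -0.367.
u = (u' + v)/(1 + u'v/c²):
u = (-0.367 + 0.960) / (1 + (-0.367)·0.960) = 0.5933/0.6480 = 0.9156
(Galilean addition would give +0.593c.)
Converting back: u = 0.9156 × 3.00 × 10^8 m/s.

+2.75 × 10^8 m/s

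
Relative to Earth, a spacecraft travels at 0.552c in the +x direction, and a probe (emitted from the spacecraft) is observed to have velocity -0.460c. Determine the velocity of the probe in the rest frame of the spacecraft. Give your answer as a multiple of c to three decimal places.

Invert the composition law: u' = (u − v)/(1 − uv/c²).
u' = (-0.460 − 0.552) / (1 − (-0.460)(0.552)) = -1.0120/1.2539 = -0.8071.

-0.807c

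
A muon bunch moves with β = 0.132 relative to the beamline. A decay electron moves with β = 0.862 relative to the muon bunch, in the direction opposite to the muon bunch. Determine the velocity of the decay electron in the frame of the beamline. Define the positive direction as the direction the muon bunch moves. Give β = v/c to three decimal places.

β = -0.824

With v = 0.132 and u' = -0.862 (in units of c),
u = (u' + v)/(1 + u'v/c²):
u = (-0.862 + 0.132) / (1 + (-0.862)·0.132) = -0.7300/0.8862 = -0.8237
(Galilean addition would give -0.730c.)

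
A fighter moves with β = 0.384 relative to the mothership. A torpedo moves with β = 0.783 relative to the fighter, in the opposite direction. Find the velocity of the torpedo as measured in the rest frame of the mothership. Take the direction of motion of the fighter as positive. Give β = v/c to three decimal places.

β = -0.571

With v = 0.384 and u' = -0.783 (in units of c),
u = (u' + v)/(1 + u'v/c²):
u = (-0.783 + 0.384) / (1 + (-0.783)·0.384) = -0.3990/0.6993 = -0.5705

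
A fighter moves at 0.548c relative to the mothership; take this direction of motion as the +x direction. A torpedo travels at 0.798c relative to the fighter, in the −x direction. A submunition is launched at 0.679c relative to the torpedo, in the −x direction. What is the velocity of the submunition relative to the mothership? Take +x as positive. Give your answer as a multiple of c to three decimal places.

-0.863c

Apply u = (u' + v)/(1 + u'v/c²) successively, working outward toward the mothership.
Start: velocity of the fighter relative to the mothership = 0.5480c.
Compose with the torpedo (u' = -0.798 in the fighter frame): u_1 = (-0.798 + 0.548) / (1 + (-0.798)·0.548) = -0.2500/0.5627 = -0.4443.
Compose with the submunition (u' = -0.679 in the torpedo frame): u_2 = (-0.679 + (-0.444)) / (1 + (-0.679)·(-0.444)) = -1.1233/1.3017 = -0.8630.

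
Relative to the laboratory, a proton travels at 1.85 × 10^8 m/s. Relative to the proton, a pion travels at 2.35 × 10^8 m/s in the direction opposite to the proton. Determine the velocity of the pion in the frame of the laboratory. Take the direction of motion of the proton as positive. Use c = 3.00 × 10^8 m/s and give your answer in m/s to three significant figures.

In units of c (dividing by 3.00 × 10^8 m/s): v = 0.617, u' = -0.783.
u = (u' + v)/(1 + u'v/c²):
u = (-0.783 + 0.617) / (1 + (-0.783)·0.617) = -0.1667/0.5169 = -0.3224
(Galilean addition would give -0.167c.)
Converting back: u = -0.3224 × 3.00 × 10^8 m/s.

-9.67 × 10^7 m/s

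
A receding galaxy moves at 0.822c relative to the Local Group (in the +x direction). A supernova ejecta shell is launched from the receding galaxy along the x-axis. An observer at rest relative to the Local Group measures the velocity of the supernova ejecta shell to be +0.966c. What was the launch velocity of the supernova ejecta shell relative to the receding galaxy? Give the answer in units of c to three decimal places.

Invert the composition law: u' = (u − v)/(1 − uv/c²).
u' = (0.966 − 0.822) / (1 − (0.966)(0.822)) = 0.1440/0.2059 = 0.6992.

+0.699c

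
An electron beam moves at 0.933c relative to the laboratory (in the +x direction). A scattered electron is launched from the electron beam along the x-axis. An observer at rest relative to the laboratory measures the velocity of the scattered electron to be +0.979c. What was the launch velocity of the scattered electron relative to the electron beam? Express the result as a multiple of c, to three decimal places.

+0.531c

Invert the composition law: u' = (u − v)/(1 − uv/c²).
u' = (0.979 − 0.933) / (1 − (0.979)(0.933)) = 0.0460/0.0866 = 0.5312.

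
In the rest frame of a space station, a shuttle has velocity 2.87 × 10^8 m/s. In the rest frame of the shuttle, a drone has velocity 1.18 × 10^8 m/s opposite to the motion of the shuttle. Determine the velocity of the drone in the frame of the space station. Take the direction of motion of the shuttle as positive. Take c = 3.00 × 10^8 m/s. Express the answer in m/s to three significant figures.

+2.71 × 10^8 m/s

In units of c (dividing by 3.00 × 10^8 m/s): v = 0.957, u' = -0.393.
u = (u' + v)/(1 + u'v/c²):
u = (-0.393 + 0.957) / (1 + (-0.393)·0.957) = 0.5633/0.6237 = 0.9032
Converting back: u = 0.9032 × 3.00 × 10^8 m/s.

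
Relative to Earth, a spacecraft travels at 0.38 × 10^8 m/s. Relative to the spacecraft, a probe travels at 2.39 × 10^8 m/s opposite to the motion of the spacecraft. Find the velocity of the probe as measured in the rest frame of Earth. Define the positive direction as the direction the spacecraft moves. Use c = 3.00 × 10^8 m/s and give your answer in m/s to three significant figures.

In units of c (dividing by 3.00 × 10^8 m/s): v = 0.127, u' = -0.797.
u = (u' + v)/(1 + u'v/c²):
u = (-0.797 + 0.127) / (1 + (-0.797)·0.127) = -0.6700/0.8991 = -0.7452
Converting back: u = -0.7452 × 3.00 × 10^8 m/s.

-2.24 × 10^8 m/s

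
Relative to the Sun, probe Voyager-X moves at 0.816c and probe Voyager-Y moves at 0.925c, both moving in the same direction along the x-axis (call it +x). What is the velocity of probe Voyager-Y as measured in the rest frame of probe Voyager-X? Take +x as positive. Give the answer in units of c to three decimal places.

+0.445c

β_A = 0.816, β_B = 0.925.
Transform to A's frame with the inverse velocity-addition law: u' = (u − v)/(1 − uv/c²), taking u = β_B and v = β_A.
u' = (0.925 − 0.816) / (1 − (0.816)(0.925)) = 0.1090/0.2452 = 0.4445.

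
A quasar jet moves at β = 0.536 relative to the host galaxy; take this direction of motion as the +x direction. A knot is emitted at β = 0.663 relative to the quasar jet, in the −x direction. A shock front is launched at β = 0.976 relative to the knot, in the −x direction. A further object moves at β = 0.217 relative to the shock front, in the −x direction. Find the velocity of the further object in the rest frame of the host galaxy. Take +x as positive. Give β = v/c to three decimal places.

β = -0.990

Apply u = (u' + v)/(1 + u'v/c²) successively, working outward toward the host galaxy.
Start: velocity of the quasar jet relative to the host galaxy = 0.5360c.
Compose with the knot (u' = -0.663 in the quasar jet frame): u_1 = (-0.663 + 0.536) / (1 + (-0.663)·0.536) = -0.1270/0.6446 = -0.1970.
Compose with the shock front (u' = -0.976 in the knot frame): u_2 = (-0.976 + (-0.197)) / (1 + (-0.976)·(-0.197)) = -1.1730/1.1923 = -0.9838.
Compose with the further object (u' = -0.217 in the shock front frame): u_3 = (-0.217 + (-0.984)) / (1 + (-0.217)·(-0.984)) = -1.2008/1.2135 = -0.9896.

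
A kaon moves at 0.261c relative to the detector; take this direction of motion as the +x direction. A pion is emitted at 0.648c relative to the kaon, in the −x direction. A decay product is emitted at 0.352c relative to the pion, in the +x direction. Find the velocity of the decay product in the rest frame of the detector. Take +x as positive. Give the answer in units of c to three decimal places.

-0.136c

Apply u = (u' + v)/(1 + u'v/c²) successively, working outward toward the detector.
Start: velocity of the kaon relative to the detector = 0.2610c.
Compose with the pion (u' = -0.648 in the kaon frame): u_1 = (-0.648 + 0.261) / (1 + (-0.648)·0.261) = -0.3870/0.8309 = -0.4658.
Compose with the decay product (u' = 0.352 in the pion frame): u_2 = (0.352 + (-0.466)) / (1 + 0.352·(-0.466)) = -0.1138/0.8360 = -0.1361.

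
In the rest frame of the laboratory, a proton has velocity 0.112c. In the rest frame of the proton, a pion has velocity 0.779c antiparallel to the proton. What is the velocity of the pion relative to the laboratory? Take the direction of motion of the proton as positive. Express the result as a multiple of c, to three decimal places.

With v = 0.112 and u' = -0.779 (in units of c),
u = (u' + v)/(1 + u'v/c²):
u = (-0.779 + 0.112) / (1 + (-0.779)·0.112) = -0.6670/0.9128 = -0.7308

-0.731c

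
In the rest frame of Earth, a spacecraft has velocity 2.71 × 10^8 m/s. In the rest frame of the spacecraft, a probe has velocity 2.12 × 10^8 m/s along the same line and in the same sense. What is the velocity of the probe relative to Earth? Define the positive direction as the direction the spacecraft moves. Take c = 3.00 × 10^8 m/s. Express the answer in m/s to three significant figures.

In units of c (dividing by 3.00 × 10^8 m/s): v = 0.903, u' = 0.707.
u = (u' + v)/(1 + u'v/c²):
u = (0.707 + 0.903) / (1 + 0.707·0.903) = 1.6100/1.6384 = 0.9827
Converting back: u = 0.9827 × 3.00 × 10^8 m/s.

2.95 × 10^8 m/s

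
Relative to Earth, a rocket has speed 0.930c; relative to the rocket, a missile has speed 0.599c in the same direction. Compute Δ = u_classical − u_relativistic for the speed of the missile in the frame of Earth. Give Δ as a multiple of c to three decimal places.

Galilean: u_cl = 0.599 + 0.930 = 1.5290.
Relativistic: u_rel = (0.599 + 0.930) / (1 + 0.599·0.930) = 1.5290/1.5571 = 0.9820.
Δ = 1.5290 − 0.9820 = 0.5470.
(The classical prediction exceeds c; the relativistic result does not.)

Δ = 0.547c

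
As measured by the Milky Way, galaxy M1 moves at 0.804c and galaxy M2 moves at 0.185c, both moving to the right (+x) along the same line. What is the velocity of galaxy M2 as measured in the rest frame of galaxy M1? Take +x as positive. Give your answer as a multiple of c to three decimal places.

β_A = 0.804, β_B = 0.185.
Transform to A's frame with the inverse velocity-addition law: u' = (u − v)/(1 − uv/c²), taking u = β_B and v = β_A.
u' = (0.185 − 0.804) / (1 − (0.804)(0.185)) = -0.6190/0.8513 = -0.7272.

-0.727c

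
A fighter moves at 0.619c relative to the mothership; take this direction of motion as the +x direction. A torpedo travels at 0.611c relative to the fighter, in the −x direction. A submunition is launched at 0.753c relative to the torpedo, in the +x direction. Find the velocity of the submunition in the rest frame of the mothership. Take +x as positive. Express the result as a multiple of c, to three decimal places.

+0.759c

Apply u = (u' + v)/(1 + u'v/c²) successively, working outward toward the mothership.
Start: velocity of the fighter relative to the mothership = 0.6190c.
Compose with the torpedo (u' = -0.611 in the fighter frame): u_1 = (-0.611 + 0.619) / (1 + (-0.611)·0.619) = 0.0080/0.6218 = 0.0129.
Compose with the submunition (u' = 0.753 in the torpedo frame): u_2 = (0.753 + 0.013) / (1 + 0.753·0.013) = 0.7659/1.0097 = 0.7585.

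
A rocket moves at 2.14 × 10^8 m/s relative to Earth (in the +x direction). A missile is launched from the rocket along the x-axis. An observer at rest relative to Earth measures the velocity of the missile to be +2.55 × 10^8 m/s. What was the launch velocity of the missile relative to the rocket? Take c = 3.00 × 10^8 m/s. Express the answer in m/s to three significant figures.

v = 0.713c, u = 0.850c.
Invert the composition law: u' = (u − v)/(1 − uv/c²).
u' = (0.850 − 0.713) / (1 − (0.850)(0.713)) = 0.1367/0.3937 = 0.3472.
u' = 0.3472 × 3.00 × 10^8 m/s.

+1.04 × 10^8 m/s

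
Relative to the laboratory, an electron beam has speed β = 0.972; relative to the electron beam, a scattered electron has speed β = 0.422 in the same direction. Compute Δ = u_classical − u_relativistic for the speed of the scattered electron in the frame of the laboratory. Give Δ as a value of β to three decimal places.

Galilean: u_cl = 0.422 + 0.972 = 1.3940.
Relativistic: u_rel = (0.422 + 0.972) / (1 + 0.422·0.972) = 1.3940/1.4102 = 0.9885.
Δ = 1.3940 − 0.9885 = 0.4055.
(The classical prediction exceeds c; the relativistic result does not.)

Δ = 0.405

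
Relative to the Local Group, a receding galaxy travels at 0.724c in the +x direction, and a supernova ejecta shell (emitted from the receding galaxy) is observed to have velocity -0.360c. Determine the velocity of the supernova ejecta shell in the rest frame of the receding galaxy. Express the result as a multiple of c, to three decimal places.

Invert the composition law: u' = (u − v)/(1 − uv/c²).
u' = (-0.360 − 0.724) / (1 − (-0.360)(0.724)) = -1.0840/1.2606 = -0.8599.

-0.860c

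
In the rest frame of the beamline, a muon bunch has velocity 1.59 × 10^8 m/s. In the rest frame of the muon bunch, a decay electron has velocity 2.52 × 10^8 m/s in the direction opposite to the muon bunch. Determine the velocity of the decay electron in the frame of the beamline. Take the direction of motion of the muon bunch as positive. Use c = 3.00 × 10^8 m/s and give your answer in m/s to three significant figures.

-1.68 × 10^8 m/s

In units of c (dividing by 3.00 × 10^8 m/s): v = 0.530, u' = -0.840.
u = (u' + v)/(1 + u'v/c²):
u = (-0.840 + 0.530) / (1 + (-0.840)·0.530) = -0.3100/0.5548 = -0.5588
(Galilean addition would give -0.310c.)
Converting back: u = -0.5588 × 3.00 × 10^8 m/s.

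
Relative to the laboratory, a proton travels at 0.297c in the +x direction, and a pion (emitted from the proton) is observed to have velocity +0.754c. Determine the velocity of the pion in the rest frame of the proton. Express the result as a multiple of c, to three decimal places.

Invert the composition law: u' = (u − v)/(1 − uv/c²).
u' = (0.754 − 0.297) / (1 − (0.754)(0.297)) = 0.4570/0.7761 = 0.5889.

+0.589c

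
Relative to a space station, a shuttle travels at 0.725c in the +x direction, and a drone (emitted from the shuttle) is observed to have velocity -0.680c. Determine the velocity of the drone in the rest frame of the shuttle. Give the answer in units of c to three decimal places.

Invert the composition law: u' = (u − v)/(1 − uv/c²).
u' = (-0.680 − 0.725) / (1 − (-0.680)(0.725)) = -1.4050/1.4930 = -0.9411.

-0.941c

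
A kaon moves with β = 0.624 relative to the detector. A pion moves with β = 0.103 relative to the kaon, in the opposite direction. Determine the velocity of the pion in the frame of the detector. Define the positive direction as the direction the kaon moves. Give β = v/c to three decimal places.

With v = 0.624 and u' = -0.103 (in units of c),
u = (u' + v)/(1 + u'v/c²):
u = (-0.103 + 0.624) / (1 + (-0.103)·0.624) = 0.5210/0.9357 = 0.5568
(Galilean addition would give +0.521c.)

β = +0.557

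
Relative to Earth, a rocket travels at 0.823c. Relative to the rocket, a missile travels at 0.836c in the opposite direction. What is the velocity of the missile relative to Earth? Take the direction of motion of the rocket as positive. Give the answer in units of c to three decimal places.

With v = 0.823 and u' = -0.836 (in units of c),
u = (u' + v)/(1 + u'v/c²):
u = (-0.836 + 0.823) / (1 + (-0.836)·0.823) = -0.0130/0.3120 = -0.0417

-0.042c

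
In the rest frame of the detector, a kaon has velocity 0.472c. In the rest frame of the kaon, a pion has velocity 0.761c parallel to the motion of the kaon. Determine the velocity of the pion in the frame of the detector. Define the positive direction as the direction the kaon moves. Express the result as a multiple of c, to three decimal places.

With v = 0.472 and u' = 0.761 (in units of c),
u = (u' + v)/(1 + u'v/c²):
u = (0.761 + 0.472) / (1 + 0.761·0.472) = 1.2330/1.3592 = 0.9072
(Galilean addition would give +1.233c, exceeding c.)

0.907c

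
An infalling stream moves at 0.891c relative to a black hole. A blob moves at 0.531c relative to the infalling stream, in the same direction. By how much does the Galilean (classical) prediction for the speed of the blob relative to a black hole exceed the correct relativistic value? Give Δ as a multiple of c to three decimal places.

Galilean: u_cl = 0.531 + 0.891 = 1.4220.
Relativistic: u_rel = (0.531 + 0.891) / (1 + 0.531·0.891) = 1.4220/1.4731 = 0.9653.
Δ = 1.4220 − 0.9653 = 0.4567.
(The classical prediction exceeds c; the relativistic result does not.)

Δ = 0.457c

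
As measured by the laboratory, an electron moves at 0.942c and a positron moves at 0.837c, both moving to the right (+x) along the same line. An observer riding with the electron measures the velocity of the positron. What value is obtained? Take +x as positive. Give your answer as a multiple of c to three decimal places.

β_A = 0.942, β_B = 0.837.
Transform to A's frame with the inverse velocity-addition law: u' = (u − v)/(1 − uv/c²), taking u = β_B and v = β_A.
u' = (0.837 − 0.942) / (1 − (0.942)(0.837)) = -0.1050/0.2115 = -0.4963.

-0.496c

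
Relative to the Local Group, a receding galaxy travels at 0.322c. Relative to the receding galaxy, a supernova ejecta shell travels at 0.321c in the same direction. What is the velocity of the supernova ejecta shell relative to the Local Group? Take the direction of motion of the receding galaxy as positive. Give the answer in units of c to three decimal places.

0.583c

With v = 0.322 and u' = 0.321 (in units of c),
u = (u' + v)/(1 + u'v/c²):
u = (0.321 + 0.322) / (1 + 0.321·0.322) = 0.6430/1.1034 = 0.5828
(Galilean addition would give +0.643c.)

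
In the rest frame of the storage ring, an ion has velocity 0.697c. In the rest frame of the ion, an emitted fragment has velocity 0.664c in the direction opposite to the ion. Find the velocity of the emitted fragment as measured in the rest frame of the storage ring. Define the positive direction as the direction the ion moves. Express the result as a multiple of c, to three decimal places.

+0.061c

With v = 0.697 and u' = -0.664 (in units of c),
u = (u' + v)/(1 + u'v/c²):
u = (-0.664 + 0.697) / (1 + (-0.664)·0.697) = 0.0330/0.5372 = 0.0614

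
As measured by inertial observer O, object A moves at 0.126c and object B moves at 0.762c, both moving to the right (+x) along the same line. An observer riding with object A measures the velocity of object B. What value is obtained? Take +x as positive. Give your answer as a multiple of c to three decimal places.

β_A = 0.126, β_B = 0.762.
Transform to A's frame with the inverse velocity-addition law: u' = (u − v)/(1 − uv/c²), taking u = β_B and v = β_A.
u' = (0.762 − 0.126) / (1 − (0.126)(0.762)) = 0.6360/0.9040 = 0.7035.

+0.704c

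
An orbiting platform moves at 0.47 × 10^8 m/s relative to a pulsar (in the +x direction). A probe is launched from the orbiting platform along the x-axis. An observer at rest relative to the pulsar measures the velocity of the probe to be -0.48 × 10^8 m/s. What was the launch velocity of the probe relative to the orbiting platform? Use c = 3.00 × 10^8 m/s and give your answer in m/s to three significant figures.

-9.27 × 10^7 m/s

v = 0.157c, u = -0.160c.
Invert the composition law: u' = (u − v)/(1 − uv/c²).
u' = (-0.160 − 0.157) / (1 − (-0.160)(0.157)) = -0.3167/1.0251 = -0.3089.
u' = -0.3089 × 3.00 × 10^8 m/s.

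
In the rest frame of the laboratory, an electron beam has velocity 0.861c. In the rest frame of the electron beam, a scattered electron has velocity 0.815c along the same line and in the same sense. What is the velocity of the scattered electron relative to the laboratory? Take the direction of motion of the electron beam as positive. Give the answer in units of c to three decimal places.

0.985c

With v = 0.861 and u' = 0.815 (in units of c),
u = (u' + v)/(1 + u'v/c²):
u = (0.815 + 0.861) / (1 + 0.815·0.861) = 1.6760/1.7017 = 0.9849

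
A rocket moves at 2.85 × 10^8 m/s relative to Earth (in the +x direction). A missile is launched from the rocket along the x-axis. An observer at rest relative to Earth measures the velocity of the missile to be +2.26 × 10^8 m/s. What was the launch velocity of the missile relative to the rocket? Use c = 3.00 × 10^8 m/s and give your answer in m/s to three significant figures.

v = 0.950c, u = 0.753c.
Invert the composition law: u' = (u − v)/(1 − uv/c²).
u' = (0.753 − 0.950) / (1 − (0.753)(0.950)) = -0.1967/0.2843 = -0.6917.
u' = -0.6917 × 3.00 × 10^8 m/s.

-2.08 × 10^8 m/s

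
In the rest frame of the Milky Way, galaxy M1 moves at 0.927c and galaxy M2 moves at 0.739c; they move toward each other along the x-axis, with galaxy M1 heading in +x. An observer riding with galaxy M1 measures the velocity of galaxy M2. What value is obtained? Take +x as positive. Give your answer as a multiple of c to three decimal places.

β_A = 0.927, β_B = -0.739.
Transform to A's frame with the inverse velocity-addition law: u' = (u − v)/(1 − uv/c²), taking u = β_B and v = β_A.
u' = (-0.739 − 0.927) / (1 − (0.927)(-0.739)) = -1.6660/1.6851 = -0.9887.

-0.989c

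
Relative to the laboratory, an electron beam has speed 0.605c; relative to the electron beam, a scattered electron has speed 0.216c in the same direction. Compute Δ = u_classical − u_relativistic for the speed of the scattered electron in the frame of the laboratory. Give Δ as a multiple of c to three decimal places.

Δ = 0.095c

Galilean: u_cl = 0.216 + 0.605 = 0.8210.
Relativistic: u_rel = (0.216 + 0.605) / (1 + 0.216·0.605) = 0.8210/1.1307 = 0.7261.
Δ = 0.8210 − 0.7261 = 0.0949.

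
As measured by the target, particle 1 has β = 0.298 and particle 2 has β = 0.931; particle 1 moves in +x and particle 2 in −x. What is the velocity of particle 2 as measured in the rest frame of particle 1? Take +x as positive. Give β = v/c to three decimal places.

β_A = 0.298, β_B = -0.931.
Transform to A's frame with the inverse velocity-addition law: u' = (u − v)/(1 − uv/c²), taking u = β_B and v = β_A.
u' = (-0.931 − 0.298) / (1 − (0.298)(-0.931)) = -1.2290/1.2774 = -0.9621.

β = -0.962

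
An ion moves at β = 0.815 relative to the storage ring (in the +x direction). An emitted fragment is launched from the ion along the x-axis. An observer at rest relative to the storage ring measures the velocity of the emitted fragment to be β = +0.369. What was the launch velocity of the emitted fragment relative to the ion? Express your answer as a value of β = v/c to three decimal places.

Invert the composition law: u' = (u − v)/(1 − uv/c²).
u' = (0.369 − 0.815) / (1 − (0.369)(0.815)) = -0.4460/0.6993 = -0.6378.

β = -0.638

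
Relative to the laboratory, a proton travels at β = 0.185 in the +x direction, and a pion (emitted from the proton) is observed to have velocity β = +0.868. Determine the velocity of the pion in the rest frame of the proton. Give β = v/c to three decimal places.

β = +0.814

Invert the composition law: u' = (u − v)/(1 − uv/c²).
u' = (0.868 − 0.185) / (1 − (0.868)(0.185)) = 0.6830/0.8394 = 0.8137.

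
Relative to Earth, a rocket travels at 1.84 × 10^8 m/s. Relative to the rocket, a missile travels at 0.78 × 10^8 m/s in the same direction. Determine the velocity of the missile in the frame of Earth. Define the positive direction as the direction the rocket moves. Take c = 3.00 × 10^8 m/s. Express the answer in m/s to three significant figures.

2.26 × 10^8 m/s

In units of c (dividing by 3.00 × 10^8 m/s): v = 0.613, u' = 0.260.
u = (u' + v)/(1 + u'v/c²):
u = (0.260 + 0.613) / (1 + 0.260·0.613) = 0.8733/1.1595 = 0.7532
(Galilean addition would give +0.873c.)
Converting back: u = 0.7532 × 3.00 × 10^8 m/s.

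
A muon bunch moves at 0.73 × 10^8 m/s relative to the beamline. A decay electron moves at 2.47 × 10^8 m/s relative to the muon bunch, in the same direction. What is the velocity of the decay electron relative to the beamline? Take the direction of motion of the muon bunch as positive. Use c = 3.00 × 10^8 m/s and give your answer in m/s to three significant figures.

2.67 × 10^8 m/s

In units of c (dividing by 3.00 × 10^8 m/s): v = 0.243, u' = 0.823.
u = (u' + v)/(1 + u'v/c²):
u = (0.823 + 0.243) / (1 + 0.823·0.243) = 1.0667/1.2003 = 0.8886
(Galilean addition would give +1.067c, exceeding c.)
Converting back: u = 0.8886 × 3.00 × 10^8 m/s.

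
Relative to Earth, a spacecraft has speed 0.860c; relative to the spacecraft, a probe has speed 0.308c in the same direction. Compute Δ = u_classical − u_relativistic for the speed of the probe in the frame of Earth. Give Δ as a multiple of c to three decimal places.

Δ = 0.245c

Galilean: u_cl = 0.308 + 0.860 = 1.1680.
Relativistic: u_rel = (0.308 + 0.860) / (1 + 0.308·0.860) = 1.1680/1.2649 = 0.9234.
Δ = 1.1680 − 0.9234 = 0.2446.
(The classical prediction exceeds c; the relativistic result does not.)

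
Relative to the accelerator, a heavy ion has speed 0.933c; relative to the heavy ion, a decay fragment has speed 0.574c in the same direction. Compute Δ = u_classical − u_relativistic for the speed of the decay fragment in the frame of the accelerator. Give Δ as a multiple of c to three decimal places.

Galilean: u_cl = 0.574 + 0.933 = 1.5070.
Relativistic: u_rel = (0.574 + 0.933) / (1 + 0.574·0.933) = 1.5070/1.5355 = 0.9814.
Δ = 1.5070 − 0.9814 = 0.5256.
(The classical prediction exceeds c; the relativistic result does not.)

Δ = 0.526c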